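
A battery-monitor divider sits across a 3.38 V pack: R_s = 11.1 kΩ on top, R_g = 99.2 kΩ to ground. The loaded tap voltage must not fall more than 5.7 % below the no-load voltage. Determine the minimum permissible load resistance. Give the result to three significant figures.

Output resistance R_th = R_s‖R_g = (11.1 × 99.2)/110.3 = 9.983 kΩ.
The fractional drop is R_th/(R_th + R_L); requiring this ≤ 0.0570 gives R_L ≥ R_th(1/0.0570 − 1) = 9.983 × 16.54 = 165 kΩ.

R_L(min) ≈ 165 kΩ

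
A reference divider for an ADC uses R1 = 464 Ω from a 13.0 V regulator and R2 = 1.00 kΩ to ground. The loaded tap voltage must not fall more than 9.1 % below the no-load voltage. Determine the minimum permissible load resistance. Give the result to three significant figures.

Output resistance R_th = R1‖R2 = (464 × 1000)/1464 = 316.9 Ω.
The fractional drop is R_th/(R_th + R_L); requiring this ≤ 0.0910 gives R_L ≥ R_th(1/0.0910 − 1) = 316.9 × 9.989 = 3.17 kΩ.

R_L(min) ≈ 3.17 kΩ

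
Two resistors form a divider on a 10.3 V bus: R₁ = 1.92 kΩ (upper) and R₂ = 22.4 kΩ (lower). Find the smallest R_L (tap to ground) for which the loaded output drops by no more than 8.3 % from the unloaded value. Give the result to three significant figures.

Output resistance R_th = R₁‖R₂ = (1.92 × 22.4)/24.32 = 1.768 kΩ.
The fractional drop is R_th/(R_th + R_L); requiring this ≤ 0.0830 gives R_L ≥ R_th(1/0.0830 − 1) = 1.768 × 11.05 = 19.5 kΩ.

R_L(min) ≈ 19.5 kΩ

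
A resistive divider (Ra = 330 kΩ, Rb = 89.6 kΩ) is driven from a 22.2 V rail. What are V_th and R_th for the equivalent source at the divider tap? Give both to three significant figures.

V_th is the open-circuit tap voltage: 22.2 × 89.6/(330 + 89.6) = 4.74 V.
With the supply zeroed, Ra and Rb appear in parallel from the tap: R_th = Ra‖Rb = (330 × 89.6)/419.6 = 70.5 kΩ.

V_th = 4.74 V, R_th = 70.5 kΩ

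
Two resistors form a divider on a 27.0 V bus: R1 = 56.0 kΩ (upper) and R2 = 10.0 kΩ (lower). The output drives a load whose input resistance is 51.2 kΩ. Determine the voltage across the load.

The load sits in parallel with R2: R2‖R_L = (10.0 × 51.2) / (10.0 + 51.2) = 8.366 kΩ.
V_out = 27.0 × 8.366 / (56.0 + 8.366) = 27.0 × 8.366/64.37 = 3.51 V.

V_out ≈ 3.51 V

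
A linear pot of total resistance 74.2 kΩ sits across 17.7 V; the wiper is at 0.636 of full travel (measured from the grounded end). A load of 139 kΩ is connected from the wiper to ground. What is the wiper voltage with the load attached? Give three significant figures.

The wiper splits the pot into (1−α)R = 27.01 kΩ above and αR = 47.19 kΩ below.
Lower section ‖ load = 35.23 kΩ.
V_wiper = 17.7 × 35.23/(27.01 + 35.23) = 10.0 V.

V ≈ 10.0 V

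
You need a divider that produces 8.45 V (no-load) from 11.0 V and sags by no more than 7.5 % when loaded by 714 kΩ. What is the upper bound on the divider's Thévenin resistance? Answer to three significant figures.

Loading drop = R_th/(R_th + R_L) ≤ 0.0750, so R_th ≤ R_L · ε/(1−ε) = 714 kΩ × 0.0750/0.9250 = 57.9 kΩ.
(Any R1, R2 with R2/(R1+R2) = 0.768 and R1‖R2 ≤ 57.9 kΩ will meet the spec.)

R_th ≤ 57.9 kΩ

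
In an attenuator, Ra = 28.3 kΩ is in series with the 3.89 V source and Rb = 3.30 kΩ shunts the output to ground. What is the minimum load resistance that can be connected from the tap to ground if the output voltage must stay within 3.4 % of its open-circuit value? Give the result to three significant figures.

Output resistance R_th = Ra‖Rb = (28.3 × 3.30)/31.60 = 2.955 kΩ.
The fractional drop is R_th/(R_th + R_L); requiring this ≤ 0.0340 gives R_L ≥ R_th(1/0.0340 − 1) = 2.955 × 28.41 = 84.0 kΩ.

R_L(min) ≈ 84.0 kΩ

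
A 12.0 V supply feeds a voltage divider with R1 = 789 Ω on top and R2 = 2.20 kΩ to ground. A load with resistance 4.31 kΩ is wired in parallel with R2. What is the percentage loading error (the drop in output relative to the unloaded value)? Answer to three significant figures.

Unloaded V = 12.0 × 2200/2989 = 8.8324 V.
Loaded: R2‖R_L = 1457 Ω, giving V = 12.0 × 1457/2246 = 7.7836 V.
Drop = (8.8324 − 7.7836) / 8.8324 = 11.9 %.

11.9 %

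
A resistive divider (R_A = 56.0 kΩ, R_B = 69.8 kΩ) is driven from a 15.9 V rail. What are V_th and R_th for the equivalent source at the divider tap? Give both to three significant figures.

V_th = 8.82 V, R_th = 31.1 kΩ

V_th is the open-circuit tap voltage: 15.9 × 69.8/(56.0 + 69.8) = 8.82 V.
With the supply zeroed, R_A and R_B appear in parallel from the tap: R_th = R_A‖R_B = (56.0 × 69.8)/125.8 = 31.1 kΩ.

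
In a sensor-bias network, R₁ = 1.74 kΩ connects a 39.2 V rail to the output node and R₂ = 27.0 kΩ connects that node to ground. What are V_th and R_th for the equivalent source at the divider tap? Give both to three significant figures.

V_th = 36.8 V, R_th = 1.63 kΩ

V_th is the open-circuit tap voltage: 39.2 × 27.0/(1.74 + 27.0) = 36.8 V.
With the supply zeroed, R₁ and R₂ appear in parallel from the tap: R_th = R₁‖R₂ = (1.74 × 27.0)/28.74 = 1.63 kΩ.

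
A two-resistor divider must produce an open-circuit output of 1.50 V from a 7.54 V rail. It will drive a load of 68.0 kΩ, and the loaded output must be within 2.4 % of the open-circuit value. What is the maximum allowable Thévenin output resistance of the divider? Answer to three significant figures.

R_th ≤ 1.67 kΩ

Loading drop = R_th/(R_th + R_L) ≤ 0.0240, so R_th ≤ R_L · ε/(1−ε) = 68.0 kΩ × 0.0240/0.9760 = 1.67 kΩ.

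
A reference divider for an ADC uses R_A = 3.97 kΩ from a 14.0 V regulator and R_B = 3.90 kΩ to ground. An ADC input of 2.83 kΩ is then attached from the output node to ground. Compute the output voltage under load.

V_out ≈ 4.09 V

The load sits in parallel with R_B: R_B‖R_L = (3.90 × 2.83) / (3.90 + 2.83) = 1.640 kΩ.
V_out = 14.0 × 1.640 / (3.97 + 1.640) = 14.0 × 1.640/5.610 = 4.09 V.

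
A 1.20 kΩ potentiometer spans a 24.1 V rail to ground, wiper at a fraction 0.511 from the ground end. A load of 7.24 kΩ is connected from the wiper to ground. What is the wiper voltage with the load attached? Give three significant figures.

V ≈ 11.8 V

The wiper splits the pot into (1−α)R = 586.8 Ω above and αR = 613.2 Ω below.
Lower section ‖ load = 565.3 Ω.
V_wiper = 24.1 × 565.3/(586.8 + 565.3) = 11.8 V.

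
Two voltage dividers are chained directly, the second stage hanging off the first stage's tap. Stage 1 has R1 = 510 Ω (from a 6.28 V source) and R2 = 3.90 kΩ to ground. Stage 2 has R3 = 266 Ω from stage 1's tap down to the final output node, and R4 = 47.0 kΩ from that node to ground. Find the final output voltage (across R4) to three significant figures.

V_out ≈ 5.47 V

Stage 2 presents R3+R4 = 47270 Ω as a load on stage 1's tap.
Stage 1's lower leg becomes R2‖(R3+R4) = 3603 Ω, so V_mid = 6.28 × 3603/4113 = 5.501 V.
Stage 2 is itself unloaded: V_out = V_mid × R4/(R3+R4) = 5.501 × 47000/47270 = 5.47 V.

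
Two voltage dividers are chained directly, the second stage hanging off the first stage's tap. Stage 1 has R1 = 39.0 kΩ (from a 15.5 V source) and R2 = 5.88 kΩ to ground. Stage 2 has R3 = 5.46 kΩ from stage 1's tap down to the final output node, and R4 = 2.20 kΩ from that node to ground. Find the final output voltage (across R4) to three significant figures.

V_out ≈ 0.350 V

Stage 2 presents R3+R4 = 7.660 kΩ as a load on stage 1's tap.
Stage 1's lower leg becomes R2‖(R3+R4) = 3.326 kΩ, so V_mid = 15.5 × 3.326/42.33 = 1.218 V.
Stage 2 is itself unloaded: V_out = V_mid × R4/(R3+R4) = 1.218 × 2.20/7.660 = 0.350 V.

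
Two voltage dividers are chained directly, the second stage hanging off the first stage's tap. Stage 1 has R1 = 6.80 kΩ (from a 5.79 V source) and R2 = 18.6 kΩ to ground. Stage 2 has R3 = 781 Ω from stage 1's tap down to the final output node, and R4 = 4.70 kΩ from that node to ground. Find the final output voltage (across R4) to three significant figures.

Stage 2 presents R3+R4 = 5481 Ω as a load on stage 1's tap.
Stage 1's lower leg becomes R2‖(R3+R4) = 4233 Ω, so V_mid = 5.79 × 4233/11030 = 2.222 V.
Stage 2 is itself unloaded: V_out = V_mid × R4/(R3+R4) = 2.222 × 4700/5481 = 1.91 V.

V_out ≈ 1.91 V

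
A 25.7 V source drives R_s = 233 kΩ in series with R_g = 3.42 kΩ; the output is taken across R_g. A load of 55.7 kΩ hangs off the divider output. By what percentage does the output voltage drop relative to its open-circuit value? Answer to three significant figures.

The divider's output (Thévenin) resistance is R_s‖R_g = 3.371 kΩ.
Fractional drop under load = R_th/(R_th + R_L) = 3.371 / (3.371 + 55.7) = 0.05706.
So the output falls by 5.71 %.

5.71 %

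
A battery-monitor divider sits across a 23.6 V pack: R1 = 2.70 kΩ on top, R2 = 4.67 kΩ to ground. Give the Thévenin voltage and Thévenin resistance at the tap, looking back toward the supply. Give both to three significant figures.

V_th = 15.0 V, R_th = 1.71 kΩ

V_th is the open-circuit tap voltage: 23.6 × 4.67/(2.70 + 4.67) = 15.0 V.
With the supply zeroed, R1 and R2 appear in parallel from the tap: R_th = R1‖R2 = (2.70 × 4.67)/7.370 = 1.71 kΩ.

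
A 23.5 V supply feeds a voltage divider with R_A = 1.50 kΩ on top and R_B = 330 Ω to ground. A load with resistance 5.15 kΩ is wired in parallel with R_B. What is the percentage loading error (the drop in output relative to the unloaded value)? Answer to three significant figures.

The divider's output (Thévenin) resistance is R_A‖R_B = 270.5 Ω.
Fractional drop under load = R_th/(R_th + R_L) = 270.5 / (270.5 + 5150) = 0.04990.
So the output falls by 4.99 %.

4.99 %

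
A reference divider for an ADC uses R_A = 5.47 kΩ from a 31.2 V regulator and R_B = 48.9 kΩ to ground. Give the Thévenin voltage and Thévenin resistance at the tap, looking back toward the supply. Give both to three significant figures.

V_th = 28.1 V, R_th = 4.92 kΩ

V_th is the open-circuit tap voltage: 31.2 × 48.9/(5.47 + 48.9) = 28.1 V.
With the supply zeroed, R_A and R_B appear in parallel from the tap: R_th = R_A‖R_B = (5.47 × 48.9)/54.37 = 4.92 kΩ.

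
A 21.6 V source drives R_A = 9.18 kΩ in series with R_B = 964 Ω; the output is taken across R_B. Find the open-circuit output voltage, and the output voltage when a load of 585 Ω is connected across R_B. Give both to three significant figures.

Unloaded: 2.05 V; loaded: 0.824 V

Open-circuit: V = 21.6 × 964/(9180 + 964) = 2.05 V.
With the load, R_B becomes R_B‖R_L = 364.1 Ω, so V = 21.6 × 364.1/9544 = 0.824 V.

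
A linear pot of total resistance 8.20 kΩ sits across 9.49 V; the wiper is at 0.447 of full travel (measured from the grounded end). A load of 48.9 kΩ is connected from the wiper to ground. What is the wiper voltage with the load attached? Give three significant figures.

The wiper splits the pot into (1−α)R = 4.535 kΩ above and αR = 3.665 kΩ below.
Lower section ‖ load = 3.410 kΩ.
V_wiper = 9.49 × 3.410/(4.535 + 3.410) = 4.07 V.

V ≈ 4.07 V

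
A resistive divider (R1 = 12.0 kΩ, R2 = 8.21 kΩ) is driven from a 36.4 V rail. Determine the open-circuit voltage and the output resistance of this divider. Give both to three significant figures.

V_th is the open-circuit tap voltage: 36.4 × 8.21/(12.0 + 8.21) = 14.8 V.
With the supply zeroed, R1 and R2 appear in parallel from the tap: R_th = R1‖R2 = (12.0 × 8.21)/20.21 = 4.87 kΩ.

V_th = 14.8 V, R_th = 4.87 kΩ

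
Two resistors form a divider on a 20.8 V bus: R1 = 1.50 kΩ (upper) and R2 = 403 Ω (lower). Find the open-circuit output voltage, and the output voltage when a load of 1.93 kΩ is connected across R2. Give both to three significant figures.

Open-circuit: V = 20.8 × 403/(1500 + 403) = 4.40 V.
With the load, R2 becomes R2‖R_L = 333.4 Ω, so V = 20.8 × 333.4/1833 = 3.78 V.

Unloaded: 4.40 V; loaded: 3.78 V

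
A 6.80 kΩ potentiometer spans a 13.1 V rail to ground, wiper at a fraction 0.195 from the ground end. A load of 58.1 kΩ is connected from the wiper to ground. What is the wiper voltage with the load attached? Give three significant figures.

The wiper splits the pot into (1−α)R = 5.474 kΩ above and αR = 1.326 kΩ below.
Lower section ‖ load = 1.296 kΩ.
V_wiper = 13.1 × 1.296/(5.474 + 1.296) = 2.51 V.

V ≈ 2.51 V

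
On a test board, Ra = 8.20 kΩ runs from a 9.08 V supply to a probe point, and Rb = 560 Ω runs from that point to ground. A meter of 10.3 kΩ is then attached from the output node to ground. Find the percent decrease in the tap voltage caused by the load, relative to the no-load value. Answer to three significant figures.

4.84 %

The divider's output (Thévenin) resistance is Ra‖Rb = 524.2 Ω.
Fractional drop under load = R_th/(R_th + R_L) = 524.2 / (524.2 + 10300) = 0.04843.
So the output falls by 4.84 %.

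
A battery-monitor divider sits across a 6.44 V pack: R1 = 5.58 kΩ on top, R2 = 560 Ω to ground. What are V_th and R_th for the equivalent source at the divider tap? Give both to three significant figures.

V_th is the open-circuit tap voltage: 6.44 × 560/(5580 + 560) = 0.587 V.
With the supply zeroed, R1 and R2 appear in parallel from the tap: R_th = R1‖R2 = (5580 × 560)/6140 = 509 Ω.

V_th = 0.587 V, R_th = 509 Ω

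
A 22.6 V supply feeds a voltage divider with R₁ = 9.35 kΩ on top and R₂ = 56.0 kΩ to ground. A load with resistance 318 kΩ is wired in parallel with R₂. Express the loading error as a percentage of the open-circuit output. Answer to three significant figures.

2.46 %

The divider's output (Thévenin) resistance is R₁‖R₂ = 8.012 kΩ.
Fractional drop under load = R_th/(R_th + R_L) = 8.012 / (8.012 + 318) = 0.02458.
So the output falls by 2.46 %.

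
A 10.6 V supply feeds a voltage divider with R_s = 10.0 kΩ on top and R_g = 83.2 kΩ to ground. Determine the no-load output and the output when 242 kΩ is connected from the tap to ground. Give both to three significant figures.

Open-circuit: V = 10.6 × 83.2/(10.0 + 83.2) = 9.46 V.
With the load, R_g becomes R_g‖R_L = 61.91 kΩ, so V = 10.6 × 61.91/71.91 = 9.13 V.

Unloaded: 9.46 V; loaded: 9.13 V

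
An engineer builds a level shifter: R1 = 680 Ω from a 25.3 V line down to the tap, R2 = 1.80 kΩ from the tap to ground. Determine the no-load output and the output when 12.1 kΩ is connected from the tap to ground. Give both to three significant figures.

Open-circuit: V = 25.3 × 1800/(680 + 1800) = 18.4 V.
With the load, R2 becomes R2‖R_L = 1567 Ω, so V = 25.3 × 1567/2247 = 17.6 V.

Unloaded: 18.4 V; loaded: 17.6 V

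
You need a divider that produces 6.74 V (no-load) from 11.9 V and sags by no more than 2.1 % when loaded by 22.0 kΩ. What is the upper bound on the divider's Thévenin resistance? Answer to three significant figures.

Loading drop = R_th/(R_th + R_L) ≤ 0.0210, so R_th ≤ R_L · ε/(1−ε) = 22.0 kΩ × 0.0210/0.9790 = 472 Ω.
(Any R1, R2 with R2/(R1+R2) = 0.566 and R1‖R2 ≤ 472 Ω will meet the spec.)

R_th ≤ 472 Ω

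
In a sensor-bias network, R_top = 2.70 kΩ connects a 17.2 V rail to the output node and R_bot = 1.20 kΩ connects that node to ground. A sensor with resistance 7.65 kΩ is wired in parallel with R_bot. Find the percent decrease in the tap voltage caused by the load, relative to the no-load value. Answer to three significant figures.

9.80 %

Unloaded V = 17.2 × 1.20/3.900 = 5.2923 V.
Loaded: R_bot‖R_L = 1.037 kΩ, giving V = 17.2 × 1.037/3.737 = 4.7739 V.
Drop = (5.2923 − 4.7739) / 5.2923 = 9.80 %.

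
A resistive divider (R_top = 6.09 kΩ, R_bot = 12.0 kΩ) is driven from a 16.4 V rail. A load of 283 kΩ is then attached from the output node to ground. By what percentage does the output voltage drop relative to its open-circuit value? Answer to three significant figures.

The divider's output (Thévenin) resistance is R_top‖R_bot = 4.040 kΩ.
Fractional drop under load = R_th/(R_th + R_L) = 4.040 / (4.040 + 283) = 0.01407.
So the output falls by 1.41 %.

1.41 %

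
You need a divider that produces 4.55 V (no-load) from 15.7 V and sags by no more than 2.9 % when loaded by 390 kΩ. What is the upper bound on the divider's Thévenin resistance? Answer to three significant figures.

Loading drop = R_th/(R_th + R_L) ≤ 0.0290, so R_th ≤ R_L · ε/(1−ε) = 390 kΩ × 0.0290/0.9710 = 11.6 kΩ.

R_th ≤ 11.6 kΩ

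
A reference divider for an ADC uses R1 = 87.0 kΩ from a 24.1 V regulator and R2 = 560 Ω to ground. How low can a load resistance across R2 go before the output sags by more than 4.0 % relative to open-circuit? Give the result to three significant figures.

R_L(min) ≈ 13.4 kΩ

Output resistance R_th = R1‖R2 = (87000 × 560)/87560 = 556.4 Ω.
The fractional drop is R_th/(R_th + R_L); requiring this ≤ 0.0400 gives R_L ≥ R_th(1/0.0400 − 1) = 556.4 × 24.00 = 13.4 kΩ.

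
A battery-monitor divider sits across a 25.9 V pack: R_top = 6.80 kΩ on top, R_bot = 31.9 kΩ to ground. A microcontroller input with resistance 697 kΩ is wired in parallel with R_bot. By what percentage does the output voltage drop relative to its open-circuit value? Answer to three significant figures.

The divider's output (Thévenin) resistance is R_top‖R_bot = 5.605 kΩ.
Fractional drop under load = R_th/(R_th + R_L) = 5.605 / (5.605 + 697) = 0.007978.
So the output falls by 0.798 %.

0.798 %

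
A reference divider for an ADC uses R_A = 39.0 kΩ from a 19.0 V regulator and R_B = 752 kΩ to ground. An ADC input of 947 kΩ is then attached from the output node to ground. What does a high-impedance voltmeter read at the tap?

The load sits in parallel with R_B: R_B‖R_L = (752 × 947) / (752 + 947) = 419.2 kΩ.
V_out = 19.0 × 419.2 / (39.0 + 419.2) = 19.0 × 419.2/458.2 = 17.4 V.
(Unloaded it would have been 18.1 V.)

V_out ≈ 17.4 V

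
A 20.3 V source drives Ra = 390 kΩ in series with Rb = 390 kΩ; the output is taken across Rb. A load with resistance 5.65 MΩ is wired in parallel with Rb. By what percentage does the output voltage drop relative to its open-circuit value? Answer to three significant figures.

The divider's output (Thévenin) resistance is Ra‖Rb = 195.0 kΩ.
Fractional drop under load = R_th/(R_th + R_L) = 195.0 / (195.0 + 5650) = 0.03336.
So the output falls by 3.34 %.

3.34 %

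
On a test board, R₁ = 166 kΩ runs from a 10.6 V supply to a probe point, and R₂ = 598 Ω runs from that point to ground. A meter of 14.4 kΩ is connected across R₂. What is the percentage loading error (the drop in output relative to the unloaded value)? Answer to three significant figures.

3.97 %

The divider's output (Thévenin) resistance is R₁‖R₂ = 595.9 Ω.
Fractional drop under load = R_th/(R_th + R_L) = 595.9 / (595.9 + 14400) = 0.03973.
So the output falls by 3.97 %.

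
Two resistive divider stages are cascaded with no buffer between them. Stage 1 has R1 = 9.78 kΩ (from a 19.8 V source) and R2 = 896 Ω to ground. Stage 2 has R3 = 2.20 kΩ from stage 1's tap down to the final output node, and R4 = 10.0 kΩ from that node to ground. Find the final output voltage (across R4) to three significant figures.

V_out ≈ 1.28 V

Stage 2 presents R3+R4 = 12200 Ω as a load on stage 1's tap.
Stage 1's lower leg becomes R2‖(R3+R4) = 834.7 Ω, so V_mid = 19.8 × 834.7/10610 = 1.557 V.
Stage 2 is itself unloaded: V_out = V_mid × R4/(R3+R4) = 1.557 × 10000/12200 = 1.28 V.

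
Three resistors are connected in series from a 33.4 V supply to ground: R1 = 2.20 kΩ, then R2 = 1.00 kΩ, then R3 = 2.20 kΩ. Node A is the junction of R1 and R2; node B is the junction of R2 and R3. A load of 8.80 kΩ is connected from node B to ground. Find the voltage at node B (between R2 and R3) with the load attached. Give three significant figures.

At node B, R3 is in parallel with the load: R3‖R_L = 1.760 kΩ.
Below node A the resistance is R2 + (R3‖R_L) = 2.760 kΩ, so V_A = 33.4 × 2.760/4.960 = 18.59 V.
Then V_B = V_A × (R3‖R_L)/(R2 + R3‖R_L) = 18.59 × 1.760/2.760 = 11.9 V.

V ≈ 11.9 V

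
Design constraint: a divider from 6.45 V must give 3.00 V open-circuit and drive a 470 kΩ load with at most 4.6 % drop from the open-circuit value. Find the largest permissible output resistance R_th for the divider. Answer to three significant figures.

R_th ≤ 22.7 kΩ

Loading drop = R_th/(R_th + R_L) ≤ 0.0460, so R_th ≤ R_L · ε/(1−ε) = 470 kΩ × 0.0460/0.9540 = 22.7 kΩ.
(Any R1, R2 with R2/(R1+R2) = 0.465 and R1‖R2 ≤ 22.7 kΩ will meet the spec.)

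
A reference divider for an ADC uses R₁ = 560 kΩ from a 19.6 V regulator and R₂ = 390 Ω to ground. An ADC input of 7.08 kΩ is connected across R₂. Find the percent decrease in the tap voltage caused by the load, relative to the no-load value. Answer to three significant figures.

5.22 %

The divider's output (Thévenin) resistance is R₁‖R₂ = 389.7 Ω.
Fractional drop under load = R_th/(R_th + R_L) = 389.7 / (389.7 + 7080) = 0.05217.
So the output falls by 5.22 %.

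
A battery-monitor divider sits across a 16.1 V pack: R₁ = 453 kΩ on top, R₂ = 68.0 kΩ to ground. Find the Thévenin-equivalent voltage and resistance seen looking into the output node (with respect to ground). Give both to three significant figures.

V_th is the open-circuit tap voltage: 16.1 × 68.0/(453 + 68.0) = 2.10 V.
With the supply zeroed, R₁ and R₂ appear in parallel from the tap: R_th = R₁‖R₂ = (453 × 68.0)/521.0 = 59.1 kΩ.

V_th = 2.10 V, R_th = 59.1 kΩ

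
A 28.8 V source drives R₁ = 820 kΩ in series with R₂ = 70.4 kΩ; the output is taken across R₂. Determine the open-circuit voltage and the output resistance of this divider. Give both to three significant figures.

V_th is the open-circuit tap voltage: 28.8 × 70.4/(820 + 70.4) = 2.28 V.
With the supply zeroed, R₁ and R₂ appear in parallel from the tap: R_th = R₁‖R₂ = (820 × 70.4)/890.4 = 64.8 kΩ.

V_th = 2.28 V, R_th = 64.8 kΩ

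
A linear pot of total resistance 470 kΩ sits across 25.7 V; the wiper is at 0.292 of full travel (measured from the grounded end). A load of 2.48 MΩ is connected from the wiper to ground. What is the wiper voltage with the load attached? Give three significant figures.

The wiper splits the pot into (1−α)R = 332.8 kΩ above and αR = 137.2 kΩ below.
Lower section ‖ load = 130.0 kΩ.
V_wiper = 25.7 × 130.0/(332.8 + 130.0) = 7.22 V.

V ≈ 7.22 V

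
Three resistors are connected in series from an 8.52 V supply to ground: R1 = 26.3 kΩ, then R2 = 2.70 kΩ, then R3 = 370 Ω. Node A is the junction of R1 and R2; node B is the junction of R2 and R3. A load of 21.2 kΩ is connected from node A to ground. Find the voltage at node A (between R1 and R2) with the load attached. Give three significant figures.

V ≈ 0.788 V

Below node A the series string R2+R3 = 3070 Ω sits in parallel with the 21200 Ω load: 2682 Ω.
V_A = 8.52 × 2682/(26300 + 2682) = 0.788 V.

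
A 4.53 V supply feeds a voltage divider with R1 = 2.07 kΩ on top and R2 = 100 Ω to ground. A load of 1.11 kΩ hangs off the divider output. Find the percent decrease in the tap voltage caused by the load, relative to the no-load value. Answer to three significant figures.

The divider's output (Thévenin) resistance is R1‖R2 = 95.39 Ω.
Fractional drop under load = R_th/(R_th + R_L) = 95.39 / (95.39 + 1110) = 0.07914.
So the output falls by 7.91 %.

7.91 %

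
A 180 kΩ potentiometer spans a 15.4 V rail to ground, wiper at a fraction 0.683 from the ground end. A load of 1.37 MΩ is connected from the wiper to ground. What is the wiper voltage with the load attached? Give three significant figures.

The wiper splits the pot into (1−α)R = 57.06 kΩ above and αR = 122.9 kΩ below.
Lower section ‖ load = 112.8 kΩ.
V_wiper = 15.4 × 112.8/(57.06 + 112.8) = 10.2 V.

V ≈ 10.2 V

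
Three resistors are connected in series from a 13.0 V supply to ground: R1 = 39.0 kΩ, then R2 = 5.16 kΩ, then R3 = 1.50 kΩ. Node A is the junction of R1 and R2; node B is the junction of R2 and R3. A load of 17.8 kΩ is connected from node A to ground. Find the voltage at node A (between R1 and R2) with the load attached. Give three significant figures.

Below node A the series string R2+R3 = 6.660 kΩ sits in parallel with the 17.8 kΩ load: 4.847 kΩ.
V_A = 13.0 × 4.847/(39.0 + 4.847) = 1.44 V.

V ≈ 1.44 V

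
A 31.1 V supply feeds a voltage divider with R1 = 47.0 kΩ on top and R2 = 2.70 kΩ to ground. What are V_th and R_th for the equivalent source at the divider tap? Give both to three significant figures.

V_th = 1.69 V, R_th = 2.55 kΩ

V_th is the open-circuit tap voltage: 31.1 × 2.70/(47.0 + 2.70) = 1.69 V.
With the supply zeroed, R1 and R2 appear in parallel from the tap: R_th = R1‖R2 = (47.0 × 2.70)/49.70 = 2.55 kΩ.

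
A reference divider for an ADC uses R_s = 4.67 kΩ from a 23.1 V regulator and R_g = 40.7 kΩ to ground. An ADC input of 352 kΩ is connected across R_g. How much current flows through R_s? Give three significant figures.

R_g‖R_L = 36.48 kΩ, so the source sees R_s + R_g‖R_L = 41.15 kΩ.
I = 23.1 V / 41.15 kΩ = 0.561 mA.

I ≈ 0.561 mA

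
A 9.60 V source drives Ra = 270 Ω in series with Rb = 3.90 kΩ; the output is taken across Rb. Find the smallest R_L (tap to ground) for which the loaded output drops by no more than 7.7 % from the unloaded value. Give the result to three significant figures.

R_L(min) ≈ 3.03 kΩ

Output resistance R_th = Ra‖Rb = (270 × 3900)/4170 = 252.5 Ω.
The fractional drop is R_th/(R_th + R_L); requiring this ≤ 0.0770 gives R_L ≥ R_th(1/0.0770 − 1) = 252.5 × 11.99 = 3.03 kΩ.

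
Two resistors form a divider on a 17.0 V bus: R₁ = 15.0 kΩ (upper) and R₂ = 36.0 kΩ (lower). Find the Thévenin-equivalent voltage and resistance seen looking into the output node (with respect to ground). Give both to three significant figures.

V_th = 12.0 V, R_th = 10.6 kΩ

V_th is the open-circuit tap voltage: 17.0 × 36.0/(15.0 + 36.0) = 12.0 V.
With the supply zeroed, R₁ and R₂ appear in parallel from the tap: R_th = R₁‖R₂ = (15.0 × 36.0)/51.00 = 10.6 kΩ.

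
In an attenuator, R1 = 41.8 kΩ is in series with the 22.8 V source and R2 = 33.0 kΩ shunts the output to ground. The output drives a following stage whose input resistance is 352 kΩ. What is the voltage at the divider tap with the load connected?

V_out ≈ 9.56 V

The load sits in parallel with R2: R2‖R_L = (33.0 × 352) / (33.0 + 352) = 30.17 kΩ.
V_out = 22.8 × 30.17 / (41.8 + 30.17) = 22.8 × 30.17/71.97 = 9.56 V.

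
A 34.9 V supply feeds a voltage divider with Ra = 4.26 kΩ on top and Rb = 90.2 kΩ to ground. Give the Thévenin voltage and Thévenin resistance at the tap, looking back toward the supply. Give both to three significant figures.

V_th is the open-circuit tap voltage: 34.9 × 90.2/(4.26 + 90.2) = 33.3 V.
With the supply zeroed, Ra and Rb appear in parallel from the tap: R_th = Ra‖Rb = (4.26 × 90.2)/94.46 = 4.07 kΩ.

V_th = 33.3 V, R_th = 4.07 kΩ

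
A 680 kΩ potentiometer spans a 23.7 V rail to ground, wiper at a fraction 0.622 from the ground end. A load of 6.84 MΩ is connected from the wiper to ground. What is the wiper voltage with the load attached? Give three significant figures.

V ≈ 14.4 V

The wiper splits the pot into (1−α)R = 257.0 kΩ above and αR = 423.0 kΩ below.
Lower section ‖ load = 398.3 kΩ.
V_wiper = 23.7 × 398.3/(257.0 + 398.3) = 14.4 V.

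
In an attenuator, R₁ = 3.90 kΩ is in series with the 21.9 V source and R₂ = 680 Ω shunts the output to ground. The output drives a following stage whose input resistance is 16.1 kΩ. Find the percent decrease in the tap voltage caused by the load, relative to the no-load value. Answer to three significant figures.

3.47 %

The divider's output (Thévenin) resistance is R₁‖R₂ = 579.0 Ω.
Fractional drop under load = R_th/(R_th + R_L) = 579.0 / (579.0 + 16100) = 0.03472.
So the output falls by 3.47 %.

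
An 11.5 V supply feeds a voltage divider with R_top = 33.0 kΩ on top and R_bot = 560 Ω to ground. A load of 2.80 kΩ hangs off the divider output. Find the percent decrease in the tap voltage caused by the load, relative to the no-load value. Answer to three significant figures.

Unloaded V = 11.5 × 560/33560 = 0.1919 V.
Loaded: R_bot‖R_L = 466.7 Ω, giving V = 11.5 × 466.7/33470 = 0.1604 V.
Drop = (0.1919 − 0.1604) / 0.1919 = 16.4 %.

16.4 %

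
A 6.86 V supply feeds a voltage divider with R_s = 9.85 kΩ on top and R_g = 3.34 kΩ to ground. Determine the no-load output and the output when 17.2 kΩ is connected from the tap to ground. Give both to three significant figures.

Unloaded: 1.74 V; loaded: 1.52 V

Open-circuit: V = 6.86 × 3.34/(9.85 + 3.34) = 1.74 V.
With the load, R_g becomes R_g‖R_L = 2.797 kΩ, so V = 6.86 × 2.797/12.65 = 1.52 V.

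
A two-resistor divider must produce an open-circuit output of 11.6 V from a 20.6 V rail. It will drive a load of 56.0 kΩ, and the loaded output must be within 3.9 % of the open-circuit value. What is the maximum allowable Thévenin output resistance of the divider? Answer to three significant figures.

R_th ≤ 2.27 kΩ

Loading drop = R_th/(R_th + R_L) ≤ 0.0390, so R_th ≤ R_L · ε/(1−ε) = 56.0 kΩ × 0.0390/0.9610 = 2.27 kΩ.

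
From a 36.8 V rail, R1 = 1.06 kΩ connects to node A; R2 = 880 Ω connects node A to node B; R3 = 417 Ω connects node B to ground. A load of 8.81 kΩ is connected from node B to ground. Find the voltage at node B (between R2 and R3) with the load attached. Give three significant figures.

At node B, R3 is in parallel with the load: R3‖R_L = 398.2 Ω.
Below node A the resistance is R2 + (R3‖R_L) = 1278 Ω, so V_A = 36.8 × 1278/2338 = 20.12 V.
Then V_B = V_A × (R3‖R_L)/(R2 + R3‖R_L) = 20.12 × 398.2/1278 = 6.27 V.

V ≈ 6.27 V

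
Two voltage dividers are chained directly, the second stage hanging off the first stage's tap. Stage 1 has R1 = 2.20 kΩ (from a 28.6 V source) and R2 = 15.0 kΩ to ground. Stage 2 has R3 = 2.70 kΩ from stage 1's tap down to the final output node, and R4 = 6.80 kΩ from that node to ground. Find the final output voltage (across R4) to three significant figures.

V_out ≈ 14.9 V

Stage 2 presents R3+R4 = 9.500 kΩ as a load on stage 1's tap.
Stage 1's lower leg becomes R2‖(R3+R4) = 5.816 kΩ, so V_mid = 28.6 × 5.816/8.016 = 20.75 V.
Stage 2 is itself unloaded: V_out = V_mid × R4/(R3+R4) = 20.75 × 6.80/9.500 = 14.9 V.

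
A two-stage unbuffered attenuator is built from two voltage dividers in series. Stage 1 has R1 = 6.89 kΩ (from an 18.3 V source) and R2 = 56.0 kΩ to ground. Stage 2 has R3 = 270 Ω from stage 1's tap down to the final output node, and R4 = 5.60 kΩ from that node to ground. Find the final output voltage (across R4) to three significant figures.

Stage 2 presents R3+R4 = 5870 Ω as a load on stage 1's tap.
Stage 1's lower leg becomes R2‖(R3+R4) = 5313 Ω, so V_mid = 18.3 × 5313/12200 = 7.968 V.
Stage 2 is itself unloaded: V_out = V_mid × R4/(R3+R4) = 7.968 × 5600/5870 = 7.60 V.

V_out ≈ 7.60 V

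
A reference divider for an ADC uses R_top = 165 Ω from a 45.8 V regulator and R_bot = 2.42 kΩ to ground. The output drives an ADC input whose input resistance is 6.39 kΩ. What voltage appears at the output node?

The load sits in parallel with R_bot: R_bot‖R_L = (2420 × 6390) / (2420 + 6390) = 1755 Ω.
V_out = 45.8 × 1755 / (165 + 1755) = 45.8 × 1755/1920 = 41.9 V.

V_out ≈ 41.9 V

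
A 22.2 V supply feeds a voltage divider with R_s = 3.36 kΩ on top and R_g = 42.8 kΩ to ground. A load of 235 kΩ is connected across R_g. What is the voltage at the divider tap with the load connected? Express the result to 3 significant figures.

V_out ≈ 20.3 V

The load sits in parallel with R_g: R_g‖R_L = (42.8 × 235) / (42.8 + 235) = 36.21 kΩ.
V_out = 22.2 × 36.21 / (3.36 + 36.21) = 22.2 × 36.21/39.57 = 20.3 V.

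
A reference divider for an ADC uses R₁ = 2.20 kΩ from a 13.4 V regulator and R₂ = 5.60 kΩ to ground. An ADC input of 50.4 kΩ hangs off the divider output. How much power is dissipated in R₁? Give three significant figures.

Total resistance from the source is R₁ + (R₂‖R_L) = 7.240 kΩ, so I = 13.4/7.240 kΩ = 1.851 mA.
P = I²·R₁ = (1.851 mA)² × 2.20 kΩ = 7.54 mW.

P ≈ 7.54 mW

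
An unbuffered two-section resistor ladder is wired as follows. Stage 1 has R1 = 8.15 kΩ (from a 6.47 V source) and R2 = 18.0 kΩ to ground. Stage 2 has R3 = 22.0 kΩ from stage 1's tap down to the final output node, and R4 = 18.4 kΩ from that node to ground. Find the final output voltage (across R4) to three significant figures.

Stage 2 presents R3+R4 = 40.40 kΩ as a load on stage 1's tap.
Stage 1's lower leg becomes R2‖(R3+R4) = 12.45 kΩ, so V_mid = 6.47 × 12.45/20.60 = 3.911 V.
Stage 2 is itself unloaded: V_out = V_mid × R4/(R3+R4) = 3.911 × 18.4/40.40 = 1.78 V.

V_out ≈ 1.78 V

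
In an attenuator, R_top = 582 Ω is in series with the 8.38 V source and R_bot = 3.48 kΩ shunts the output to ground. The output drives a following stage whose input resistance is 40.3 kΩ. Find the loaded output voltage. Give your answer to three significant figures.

V_out ≈ 7.09 V

The load sits in parallel with R_bot: R_bot‖R_L = (3480 × 40300) / (3480 + 40300) = 3203 Ω.
V_out = 8.38 × 3203 / (582 + 3203) = 8.38 × 3203/3785 = 7.09 V.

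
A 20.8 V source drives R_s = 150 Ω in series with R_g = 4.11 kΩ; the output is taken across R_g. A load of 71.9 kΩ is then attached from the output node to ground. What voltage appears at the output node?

The load sits in parallel with R_g: R_g‖R_L = (4110 × 71900) / (4110 + 71900) = 3888 Ω.
V_out = 20.8 × 3888 / (150 + 3888) = 20.8 × 3888/4038 = 20.0 V.

V_out ≈ 20.0 V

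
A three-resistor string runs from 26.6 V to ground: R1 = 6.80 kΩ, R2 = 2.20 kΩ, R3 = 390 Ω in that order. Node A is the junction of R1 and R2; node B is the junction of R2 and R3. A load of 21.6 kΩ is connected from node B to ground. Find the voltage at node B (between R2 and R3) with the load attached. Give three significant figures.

V ≈ 1.09 V

At node B, R3 is in parallel with the load: R3‖R_L = 383.1 Ω.
Below node A the resistance is R2 + (R3‖R_L) = 2583 Ω, so V_A = 26.6 × 2583/9383 = 7.323 V.
Then V_B = V_A × (R3‖R_L)/(R2 + R3‖R_L) = 7.323 × 383.1/2583 = 1.09 V.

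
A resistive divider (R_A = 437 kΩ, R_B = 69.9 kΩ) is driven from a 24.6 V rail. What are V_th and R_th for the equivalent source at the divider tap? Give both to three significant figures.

V_th = 3.39 V, R_th = 60.3 kΩ

V_th is the open-circuit tap voltage: 24.6 × 69.9/(437 + 69.9) = 3.39 V.
With the supply zeroed, R_A and R_B appear in parallel from the tap: R_th = R_A‖R_B = (437 × 69.9)/506.9 = 60.3 kΩ.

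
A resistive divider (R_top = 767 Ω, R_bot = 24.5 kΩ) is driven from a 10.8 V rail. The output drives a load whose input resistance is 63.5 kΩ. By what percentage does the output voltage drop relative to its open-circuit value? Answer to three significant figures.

The divider's output (Thévenin) resistance is R_top‖R_bot = 743.7 Ω.
Fractional drop under load = R_th/(R_th + R_L) = 743.7 / (743.7 + 63500) = 0.01158.
So the output falls by 1.16 %.

1.16 %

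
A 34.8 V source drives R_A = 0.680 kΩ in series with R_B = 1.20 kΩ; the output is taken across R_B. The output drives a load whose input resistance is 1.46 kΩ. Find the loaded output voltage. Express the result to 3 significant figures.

V_out ≈ 17.1 V

The load sits in parallel with R_B: R_B‖R_L = (1200 × 1460) / (1200 + 1460) = 658.6 Ω.
V_out = 34.8 × 658.6 / (680 + 658.6) = 34.8 × 658.6/1339 = 17.1 V.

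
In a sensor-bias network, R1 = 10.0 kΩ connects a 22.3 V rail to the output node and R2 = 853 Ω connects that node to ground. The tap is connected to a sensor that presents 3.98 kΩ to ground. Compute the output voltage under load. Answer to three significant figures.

The load sits in parallel with R2: R2‖R_L = (853 × 3980) / (853 + 3980) = 702.4 Ω.
V_out = 22.3 × 702.4 / (10000 + 702.4) = 22.3 × 702.4/10700 = 1.46 V.

V_out ≈ 1.46 V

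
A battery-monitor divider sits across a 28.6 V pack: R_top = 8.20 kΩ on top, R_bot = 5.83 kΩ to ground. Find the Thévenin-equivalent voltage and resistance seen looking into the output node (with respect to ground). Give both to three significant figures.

V_th is the open-circuit tap voltage: 28.6 × 5.83/(8.20 + 5.83) = 11.9 V.
With the supply zeroed, R_top and R_bot appear in parallel from the tap: R_th = R_top‖R_bot = (8.20 × 5.83)/14.03 = 3.41 kΩ.

V_th = 11.9 V, R_th = 3.41 kΩ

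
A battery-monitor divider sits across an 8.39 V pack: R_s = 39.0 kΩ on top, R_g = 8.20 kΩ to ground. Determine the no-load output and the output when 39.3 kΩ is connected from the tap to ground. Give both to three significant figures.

Unloaded: 1.46 V; loaded: 1.24 V

Open-circuit: V = 8.39 × 8.20/(39.0 + 8.20) = 1.46 V.
With the load, R_g becomes R_g‖R_L = 6.784 kΩ, so V = 8.39 × 6.784/45.78 = 1.24 V.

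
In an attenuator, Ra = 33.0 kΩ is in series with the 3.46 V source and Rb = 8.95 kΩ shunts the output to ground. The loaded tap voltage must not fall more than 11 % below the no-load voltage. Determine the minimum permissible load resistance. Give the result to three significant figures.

Output resistance R_th = Ra‖Rb = (33.0 × 8.95)/41.95 = 7.041 kΩ.
The fractional drop is R_th/(R_th + R_L); requiring this ≤ 0.110 gives R_L ≥ R_th(1/0.110 − 1) = 7.041 × 8.091 = 57.0 kΩ.

R_L(min) ≈ 57.0 kΩ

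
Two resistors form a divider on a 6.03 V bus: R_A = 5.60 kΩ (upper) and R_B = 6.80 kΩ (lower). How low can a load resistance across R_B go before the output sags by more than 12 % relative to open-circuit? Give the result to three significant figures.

Output resistance R_th = R_A‖R_B = (5.60 × 6.80)/12.40 = 3.071 kΩ.
The fractional drop is R_th/(R_th + R_L); requiring this ≤ 0.120 gives R_L ≥ R_th(1/0.120 − 1) = 3.071 × 7.333 = 22.5 kΩ.

R_L(min) ≈ 22.5 kΩ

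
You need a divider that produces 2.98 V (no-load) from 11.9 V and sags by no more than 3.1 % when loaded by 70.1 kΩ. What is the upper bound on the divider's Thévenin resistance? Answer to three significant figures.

Loading drop = R_th/(R_th + R_L) ≤ 0.0310, so R_th ≤ R_L · ε/(1−ε) = 70.1 kΩ × 0.0310/0.9690 = 2.24 kΩ.
(Any R1, R2 with R2/(R1+R2) = 0.250 and R1‖R2 ≤ 2.24 kΩ will meet the spec.)

R_th ≤ 2.24 kΩ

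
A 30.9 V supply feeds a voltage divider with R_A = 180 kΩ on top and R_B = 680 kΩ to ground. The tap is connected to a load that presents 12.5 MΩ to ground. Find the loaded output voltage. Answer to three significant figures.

V_out ≈ 24.2 V

The load sits in parallel with R_B: R_B‖R_L = (680 × 12500) / (680 + 12500) = 644.9 kΩ.
V_out = 30.9 × 644.9 / (180 + 644.9) = 30.9 × 644.9/824.9 = 24.2 V.
(Unloaded it would have been 24.4 V.)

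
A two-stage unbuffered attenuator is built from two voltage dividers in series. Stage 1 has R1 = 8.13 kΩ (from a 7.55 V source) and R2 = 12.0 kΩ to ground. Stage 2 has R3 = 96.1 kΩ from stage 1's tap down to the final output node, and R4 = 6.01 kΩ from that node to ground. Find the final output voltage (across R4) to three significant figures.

Stage 2 presents R3+R4 = 102.1 kΩ as a load on stage 1's tap.
Stage 1's lower leg becomes R2‖(R3+R4) = 10.74 kΩ, so V_mid = 7.55 × 10.74/18.87 = 4.297 V.
Stage 2 is itself unloaded: V_out = V_mid × R4/(R3+R4) = 4.297 × 6.01/102.1 = 0.253 V.

V_out ≈ 0.253 V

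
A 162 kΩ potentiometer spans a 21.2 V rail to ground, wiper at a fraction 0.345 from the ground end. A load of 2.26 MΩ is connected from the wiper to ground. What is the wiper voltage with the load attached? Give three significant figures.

The wiper splits the pot into (1−α)R = 106.1 kΩ above and αR = 55.89 kΩ below.
Lower section ‖ load = 54.54 kΩ.
V_wiper = 21.2 × 54.54/(106.1 + 54.54) = 7.20 V.

V ≈ 7.20 V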